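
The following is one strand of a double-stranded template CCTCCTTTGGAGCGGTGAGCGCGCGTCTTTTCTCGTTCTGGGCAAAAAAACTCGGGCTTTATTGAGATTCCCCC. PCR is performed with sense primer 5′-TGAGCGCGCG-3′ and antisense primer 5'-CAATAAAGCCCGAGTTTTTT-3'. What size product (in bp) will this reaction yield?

The forward primer matches the template at positions 16–25.
The reverse primer's reverse complement is AAAAAACTCGGGCTTTATTG, which matches the template at positions 45–64.
Product length = (reverse-primer end) − (forward-primer start) + 1 = 64 − 16 + 1 = 49 bp.

49 bp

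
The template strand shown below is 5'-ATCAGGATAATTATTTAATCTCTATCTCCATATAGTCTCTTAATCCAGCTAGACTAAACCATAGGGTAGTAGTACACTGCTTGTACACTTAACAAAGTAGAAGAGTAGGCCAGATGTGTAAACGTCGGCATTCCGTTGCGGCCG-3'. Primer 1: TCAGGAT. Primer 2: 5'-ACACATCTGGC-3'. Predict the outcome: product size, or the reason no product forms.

Yes — a 118 bp product.

Primer 1 (TCAGGAT) matches the top strand at positions 2–8; it acts as a forward primer.
Primer 2's reverse complement is GCCAGATGTGT, matching the top strand at positions 109–119; it acts as a reverse primer.
The 3' ends face each other across positions 2–119, giving a 118 bp product.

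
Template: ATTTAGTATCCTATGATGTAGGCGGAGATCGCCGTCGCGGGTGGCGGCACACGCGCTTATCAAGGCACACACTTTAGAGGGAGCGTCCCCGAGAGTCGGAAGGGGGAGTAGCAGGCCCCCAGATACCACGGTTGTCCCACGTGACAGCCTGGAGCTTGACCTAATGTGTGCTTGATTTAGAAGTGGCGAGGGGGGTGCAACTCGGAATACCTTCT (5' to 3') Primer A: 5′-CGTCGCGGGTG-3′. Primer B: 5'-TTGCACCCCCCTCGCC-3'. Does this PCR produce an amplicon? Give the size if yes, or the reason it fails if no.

Yes — a 168 bp product.

Primer A (CGTCGCGGGTG) matches the top strand at positions 33–43; it acts as a forward primer.
Primer B's reverse complement is GGCGAGGGGGGTGCAA, matching the top strand at positions 185–200; it acts as a reverse primer.
The 3' ends face each other across positions 33–200, giving a 168 bp product.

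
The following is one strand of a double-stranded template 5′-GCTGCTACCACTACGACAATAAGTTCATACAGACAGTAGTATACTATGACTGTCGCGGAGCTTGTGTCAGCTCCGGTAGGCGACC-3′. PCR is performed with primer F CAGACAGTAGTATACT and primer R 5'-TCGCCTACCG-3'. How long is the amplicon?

The forward primer matches the template at positions 30–45.
The reverse primer's reverse complement is CGGTAGGCGA, which matches the template at positions 74–83.
Product length = (reverse-primer end) − (forward-primer start) + 1 = 83 − 30 + 1 = 54 bp.

54 bp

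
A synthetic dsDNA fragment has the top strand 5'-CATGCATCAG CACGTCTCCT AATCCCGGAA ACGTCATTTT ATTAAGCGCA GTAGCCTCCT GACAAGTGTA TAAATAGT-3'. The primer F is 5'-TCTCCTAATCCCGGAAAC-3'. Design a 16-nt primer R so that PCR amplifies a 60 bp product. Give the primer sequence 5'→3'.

5'-TTTATACACTTGTCAG-3'

The forward primer binds at positions 15–32, so a 60 bp product ends at position 15 + 60 − 1 = 74.
The reverse primer anneals to the top strand over positions 59–74, i.e. to CTGACAAGTGTATAAA.
Its sequence written 5'→3' is the reverse complement: TTTATACACTTGTCAG.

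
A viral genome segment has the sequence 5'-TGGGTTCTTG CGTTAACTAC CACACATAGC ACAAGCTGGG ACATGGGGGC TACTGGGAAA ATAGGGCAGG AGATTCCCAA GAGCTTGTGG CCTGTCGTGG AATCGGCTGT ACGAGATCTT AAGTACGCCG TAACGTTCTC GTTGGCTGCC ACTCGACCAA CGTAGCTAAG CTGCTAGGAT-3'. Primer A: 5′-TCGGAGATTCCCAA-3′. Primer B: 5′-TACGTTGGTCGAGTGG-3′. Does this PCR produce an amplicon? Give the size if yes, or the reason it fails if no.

Primer A (TCGGAGATTCCCAA) does not match the top strand, and its reverse complement TTGGGAATCTCCGA does not match either.
With no annealing site for primer A, no amplification occurs.

No product — primer A has no binding site in the template.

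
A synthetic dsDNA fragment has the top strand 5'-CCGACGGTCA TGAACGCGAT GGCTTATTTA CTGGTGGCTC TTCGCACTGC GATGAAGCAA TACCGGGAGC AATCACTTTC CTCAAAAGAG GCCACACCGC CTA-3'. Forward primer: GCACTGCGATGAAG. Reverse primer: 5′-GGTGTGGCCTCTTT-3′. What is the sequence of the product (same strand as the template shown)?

5'-GCACTGCGATGAAGCAATACCGGGAGCAATCACTTTCCTCAAAAGAGGCCACACC-3'

Forward primer GCACTGCGATGAAG is found on the top strand at positions 44–57.
Reverse complement of the reverse primer: AAAGAGGCCACACC. This occurs on the top strand at positions 85–98.
The product is the template from position 44 through 98 (55 bp).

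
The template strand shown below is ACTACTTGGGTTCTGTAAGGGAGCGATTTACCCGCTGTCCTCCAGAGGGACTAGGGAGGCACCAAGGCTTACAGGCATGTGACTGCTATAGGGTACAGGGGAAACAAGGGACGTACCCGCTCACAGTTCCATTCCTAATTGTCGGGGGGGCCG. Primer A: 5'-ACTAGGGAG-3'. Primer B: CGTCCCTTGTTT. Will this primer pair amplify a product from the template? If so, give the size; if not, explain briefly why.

Primer A (ACTAGGGAG) matches the top strand at positions 50–58; it acts as a forward primer.
Primer B's reverse complement is AAACAAGGGACG, matching the top strand at positions 102–113; it acts as a reverse primer.
The 3' ends face each other across positions 50–113, giving a 64 bp product.

Yes — a 64 bp product.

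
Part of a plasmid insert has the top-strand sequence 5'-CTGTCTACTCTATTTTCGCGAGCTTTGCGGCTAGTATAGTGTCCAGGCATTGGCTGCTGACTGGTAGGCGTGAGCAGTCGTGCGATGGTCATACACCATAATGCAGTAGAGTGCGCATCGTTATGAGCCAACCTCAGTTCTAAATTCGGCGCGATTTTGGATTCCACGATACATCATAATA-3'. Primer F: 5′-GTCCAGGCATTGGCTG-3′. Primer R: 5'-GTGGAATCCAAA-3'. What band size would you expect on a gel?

127 bp

Scanning the template, GTCCAGGCATTGGCTG occurs at positions 41–56; this primer anneals to the bottom strand there with its 3' end pointing downstream.
The reverse primer's reverse complement is TTTGGATTCCAC, which matches the template at positions 156–167.
The product runs from position 41 to position 167, so its length is 167 − 41 + 1 = 127 bp.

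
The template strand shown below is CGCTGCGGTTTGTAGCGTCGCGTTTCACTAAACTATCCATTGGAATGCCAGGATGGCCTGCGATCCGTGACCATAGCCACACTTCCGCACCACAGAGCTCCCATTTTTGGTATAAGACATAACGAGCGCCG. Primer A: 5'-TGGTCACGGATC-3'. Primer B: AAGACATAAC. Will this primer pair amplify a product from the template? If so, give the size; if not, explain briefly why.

No product — the primers' 3' ends point away from each other.

Primer A (TGGTCACGGATC) has reverse complement GATCCGTGACCA, which matches the top strand at positions 62–73; primer A anneals to the top strand there with its 3' end pointing upstream toward position 62.
Primer B (AAGACATAAC) matches the top strand directly at positions 114–123; it anneals to the bottom strand with its 3' end pointing downstream toward position 123.
The 3' ends diverge (primer A extends toward position 1, primer B toward position 131), so the primers never converge on a shared product.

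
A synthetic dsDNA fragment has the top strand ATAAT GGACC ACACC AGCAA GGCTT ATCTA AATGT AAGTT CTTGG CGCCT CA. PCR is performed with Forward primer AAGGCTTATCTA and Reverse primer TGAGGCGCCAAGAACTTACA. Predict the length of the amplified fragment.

34 bp

Scanning the template, AAGGCTTATCTA occurs at positions 19–30; this primer anneals to the bottom strand there with its 3' end pointing downstream.
Taking the reverse complement of TGAGGCGCCAAGAACTTACA gives TGTAAGTTCTTGGCGCCTCA, found at positions 33–52 on the template; the primer anneals here to the top strand with its 3' end pointing upstream.
Product length = (reverse-primer end) − (forward-primer start) + 1 = 52 − 19 + 1 = 34 bp.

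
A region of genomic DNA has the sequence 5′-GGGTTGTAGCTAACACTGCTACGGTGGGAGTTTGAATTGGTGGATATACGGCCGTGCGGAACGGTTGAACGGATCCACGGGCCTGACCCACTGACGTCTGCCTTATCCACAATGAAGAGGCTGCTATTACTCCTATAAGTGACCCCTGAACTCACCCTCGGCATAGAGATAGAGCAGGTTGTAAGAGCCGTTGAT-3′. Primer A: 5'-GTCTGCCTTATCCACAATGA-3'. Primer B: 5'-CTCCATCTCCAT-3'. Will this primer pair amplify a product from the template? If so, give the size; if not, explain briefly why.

No product — primer B has no binding site in the template.

Primer B (CTCCATCTCCAT) does not match the top strand, and its reverse complement ATGGAGATGGAG does not match either.
With no annealing site for primer B, no amplification occurs.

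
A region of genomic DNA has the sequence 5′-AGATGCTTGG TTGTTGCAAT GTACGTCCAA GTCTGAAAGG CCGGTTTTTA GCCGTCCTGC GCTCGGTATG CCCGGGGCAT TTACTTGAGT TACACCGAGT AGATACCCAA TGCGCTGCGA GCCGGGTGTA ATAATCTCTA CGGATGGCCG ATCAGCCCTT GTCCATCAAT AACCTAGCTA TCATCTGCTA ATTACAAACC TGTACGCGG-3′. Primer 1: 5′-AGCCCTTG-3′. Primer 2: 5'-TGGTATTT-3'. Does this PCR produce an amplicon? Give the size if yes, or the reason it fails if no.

No product — primer 2 has no binding site in the template.

Primer 2 (TGGTATTT) does not match the top strand, and its reverse complement AAATACCA does not match either.
With no annealing site for primer 2, no amplification occurs.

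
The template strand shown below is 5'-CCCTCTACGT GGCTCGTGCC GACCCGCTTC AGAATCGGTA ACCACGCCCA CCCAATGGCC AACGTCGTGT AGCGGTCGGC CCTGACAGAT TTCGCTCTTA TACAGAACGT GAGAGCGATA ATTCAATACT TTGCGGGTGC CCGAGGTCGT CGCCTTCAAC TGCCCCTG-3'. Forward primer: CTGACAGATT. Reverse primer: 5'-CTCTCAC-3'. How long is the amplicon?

Forward primer CTGACAGATT is found on the top strand at positions 82–91.
Reverse complement of the reverse primer: GTGAGAG. This occurs on the top strand at positions 109–115.
The product runs from position 82 to position 115, so its length is 115 − 82 + 1 = 34 bp.

34 bp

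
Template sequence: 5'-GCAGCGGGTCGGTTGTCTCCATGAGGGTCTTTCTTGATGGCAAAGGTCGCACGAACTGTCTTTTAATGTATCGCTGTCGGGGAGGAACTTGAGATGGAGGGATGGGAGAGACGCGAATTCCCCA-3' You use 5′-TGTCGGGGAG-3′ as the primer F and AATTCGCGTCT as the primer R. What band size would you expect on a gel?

The forward primer matches the template at positions 75–84.
The reverse primer's reverse complement is AGACGCGAATT, which matches the template at positions 109–119.
The product runs from position 75 to position 119, so its length is 119 − 75 + 1 = 45 bp.

45 bp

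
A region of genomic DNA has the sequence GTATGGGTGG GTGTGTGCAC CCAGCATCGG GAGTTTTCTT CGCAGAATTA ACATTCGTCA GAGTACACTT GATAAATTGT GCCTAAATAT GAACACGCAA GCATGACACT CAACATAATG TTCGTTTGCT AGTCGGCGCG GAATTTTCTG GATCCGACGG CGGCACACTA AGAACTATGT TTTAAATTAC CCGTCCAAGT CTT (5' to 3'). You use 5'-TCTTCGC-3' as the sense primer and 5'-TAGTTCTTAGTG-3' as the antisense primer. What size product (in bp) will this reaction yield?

141 bp

Scanning the template, TCTTCGC occurs at positions 37–43; this primer anneals to the bottom strand there with its 3' end pointing downstream.
Taking the reverse complement of TAGTTCTTAGTG gives CACTAAGAACTA, found at positions 166–177 on the template; the primer anneals here to the top strand with its 3' end pointing upstream.
Amplicon spans positions 37–177: 141 bp.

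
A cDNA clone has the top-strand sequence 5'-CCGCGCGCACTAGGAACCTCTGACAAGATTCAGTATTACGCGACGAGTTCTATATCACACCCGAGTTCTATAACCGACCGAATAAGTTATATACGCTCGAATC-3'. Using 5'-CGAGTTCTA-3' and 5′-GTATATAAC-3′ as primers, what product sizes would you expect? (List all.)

51 bp, 33 bp

The forward primer CGAGTTCTA matches the top strand at positions 44–52, 62–70.
The reverse primer's reverse complement is GTTATATAC, matching at positions 86–94.
Each forward site pairs with the reverse site to give a product ending at position 94: sizes 51, 33 bp.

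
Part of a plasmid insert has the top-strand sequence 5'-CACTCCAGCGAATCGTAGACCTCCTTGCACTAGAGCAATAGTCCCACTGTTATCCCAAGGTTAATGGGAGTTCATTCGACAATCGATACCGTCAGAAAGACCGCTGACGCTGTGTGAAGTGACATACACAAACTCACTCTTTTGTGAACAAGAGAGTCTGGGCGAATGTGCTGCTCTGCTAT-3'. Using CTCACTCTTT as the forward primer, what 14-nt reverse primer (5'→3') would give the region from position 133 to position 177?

The product's 3' end on the top strand is position 177.
The reverse primer anneals to the top strand over positions 164–177, i.e. to GAATGTGCTGCTCT.
Its sequence written 5'→3' is the reverse complement: AGAGCAGCACATTC.

5'-AGAGCAGCACATTC-3'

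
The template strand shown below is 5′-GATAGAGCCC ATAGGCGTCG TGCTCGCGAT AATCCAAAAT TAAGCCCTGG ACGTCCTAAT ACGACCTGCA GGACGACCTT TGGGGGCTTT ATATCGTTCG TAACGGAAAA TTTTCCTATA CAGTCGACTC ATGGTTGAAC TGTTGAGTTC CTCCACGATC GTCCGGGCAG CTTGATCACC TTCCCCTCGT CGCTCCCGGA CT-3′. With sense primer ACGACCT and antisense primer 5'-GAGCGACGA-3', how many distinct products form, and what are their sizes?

The forward primer ACGACCT matches the top strand at positions 61–67, 73–79.
The reverse primer's reverse complement is TCGTCGCTC, matching at positions 187–195.
Each forward site pairs with the reverse site to give a product ending at position 195: sizes 135, 123 bp.

Two products: 135 bp, 123 bp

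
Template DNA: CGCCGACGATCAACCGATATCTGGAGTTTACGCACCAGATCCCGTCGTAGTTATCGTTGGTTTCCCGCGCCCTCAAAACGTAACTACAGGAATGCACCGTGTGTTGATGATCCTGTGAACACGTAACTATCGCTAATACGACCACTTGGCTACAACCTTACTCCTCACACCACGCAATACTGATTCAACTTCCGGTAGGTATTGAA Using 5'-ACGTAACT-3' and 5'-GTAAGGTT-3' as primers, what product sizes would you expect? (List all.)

84 bp, 41 bp

The forward primer ACGTAACT matches the top strand at positions 78–85, 121–128.
The reverse primer's reverse complement is AACCTTAC, matching at positions 154–161.
Each forward site pairs with the reverse site to give a product ending at position 161: sizes 84, 41 bp.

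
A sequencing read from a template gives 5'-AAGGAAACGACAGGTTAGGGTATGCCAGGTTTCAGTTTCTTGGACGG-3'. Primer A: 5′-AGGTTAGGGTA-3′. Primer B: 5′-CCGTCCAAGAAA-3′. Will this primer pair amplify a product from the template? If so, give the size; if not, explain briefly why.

Primer A (AGGTTAGGGTA) matches the top strand at positions 12–22; it acts as a forward primer.
Primer B's reverse complement is TTTCTTGGACGG, matching the top strand at positions 36–47; it acts as a reverse primer.
The 3' ends face each other across positions 12–47, giving a 36 bp product.

Yes — a 36 bp product.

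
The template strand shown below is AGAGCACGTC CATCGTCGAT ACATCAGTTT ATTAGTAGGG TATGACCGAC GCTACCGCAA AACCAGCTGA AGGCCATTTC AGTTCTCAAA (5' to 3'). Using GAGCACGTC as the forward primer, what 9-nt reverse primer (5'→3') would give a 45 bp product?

The forward primer binds at positions 2–10, so a 45 bp product ends at position 2 + 45 − 1 = 46.
The reverse primer anneals to the top strand over positions 38–46, i.e. to GGGTATGAC.
Its sequence written 5'→3' is the reverse complement: GTCATACCC.

5'-GTCATACCC-3'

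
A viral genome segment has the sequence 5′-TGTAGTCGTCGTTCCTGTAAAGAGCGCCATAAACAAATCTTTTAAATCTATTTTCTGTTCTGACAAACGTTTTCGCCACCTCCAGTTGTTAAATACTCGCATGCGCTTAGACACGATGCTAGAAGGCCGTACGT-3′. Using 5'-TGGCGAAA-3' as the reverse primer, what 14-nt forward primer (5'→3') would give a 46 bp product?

5'-ACAAATCTTTTAAA-3'

The reverse primer's reverse complement TTTCGCCA matches the template at positions 71–78, so the product ends at position 78.
A 46 bp product then starts at position 78 − 46 + 1 = 33.
The forward primer is identical to the top strand there: ACAAATCTTTTAAA.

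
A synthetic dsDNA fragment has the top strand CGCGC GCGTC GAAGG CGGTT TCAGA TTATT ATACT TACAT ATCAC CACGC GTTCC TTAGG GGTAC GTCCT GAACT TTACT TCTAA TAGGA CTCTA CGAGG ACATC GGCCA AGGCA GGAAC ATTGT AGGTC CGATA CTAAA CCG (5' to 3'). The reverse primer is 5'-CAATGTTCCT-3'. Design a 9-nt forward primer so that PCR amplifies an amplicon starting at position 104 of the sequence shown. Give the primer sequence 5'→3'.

The reverse primer's reverse complement AGGAACATTG matches the template at positions 115–124; the product starts at position 104.
The forward primer is identical to the top strand over positions 104–112: TCGGCCAAG.

5'-TCGGCCAAG-3'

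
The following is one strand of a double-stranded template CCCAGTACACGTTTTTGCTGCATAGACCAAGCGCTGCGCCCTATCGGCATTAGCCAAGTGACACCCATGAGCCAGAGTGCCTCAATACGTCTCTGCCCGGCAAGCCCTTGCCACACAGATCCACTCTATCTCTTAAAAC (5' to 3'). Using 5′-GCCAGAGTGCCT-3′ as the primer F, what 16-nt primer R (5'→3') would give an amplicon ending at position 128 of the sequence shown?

The forward primer binds at positions 71–82; the product's 3' end on the top strand is position 128.
The reverse primer anneals to the top strand over positions 113–128, i.e. to ACACAGATCCACTCTA.
Its sequence written 5'→3' is the reverse complement: TAGAGTGGATCTGTGT.

5'-TAGAGTGGATCTGTGT-3'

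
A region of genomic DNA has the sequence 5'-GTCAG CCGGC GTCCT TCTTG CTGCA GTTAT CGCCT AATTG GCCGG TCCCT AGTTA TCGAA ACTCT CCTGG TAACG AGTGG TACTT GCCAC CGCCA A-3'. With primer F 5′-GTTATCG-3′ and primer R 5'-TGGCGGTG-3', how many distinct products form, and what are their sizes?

Two products: 70 bp, 44 bp

The forward primer GTTATCG matches the top strand at positions 26–32, 52–58.
The reverse primer's reverse complement is CACCGCCA, matching at positions 88–95.
Each forward site pairs with the reverse site to give a product ending at position 95: sizes 70, 44 bp.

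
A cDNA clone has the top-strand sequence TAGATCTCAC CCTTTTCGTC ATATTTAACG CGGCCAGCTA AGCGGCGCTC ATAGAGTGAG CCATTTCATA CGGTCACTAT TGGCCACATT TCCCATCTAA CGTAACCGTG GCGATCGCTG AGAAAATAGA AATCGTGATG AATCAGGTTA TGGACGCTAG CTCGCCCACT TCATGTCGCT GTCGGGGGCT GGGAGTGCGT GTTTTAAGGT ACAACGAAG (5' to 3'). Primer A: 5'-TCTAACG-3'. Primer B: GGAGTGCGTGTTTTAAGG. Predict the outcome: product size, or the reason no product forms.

No product — both primers anneal to the same strand and extend in the same direction.

Primer A (TCTAACG) matches the top strand at positions 96–102 (3' end points downstream).
Primer B (GGAGTGCGTGTTTTAAGG) also matches the top strand directly, at positions 192–209 — its reverse complement CCTTAAAACACGCACTCC is not present.
Both primers anneal to the bottom strand with 3' ends pointing the same way, so neither can prime synthesis back toward the other.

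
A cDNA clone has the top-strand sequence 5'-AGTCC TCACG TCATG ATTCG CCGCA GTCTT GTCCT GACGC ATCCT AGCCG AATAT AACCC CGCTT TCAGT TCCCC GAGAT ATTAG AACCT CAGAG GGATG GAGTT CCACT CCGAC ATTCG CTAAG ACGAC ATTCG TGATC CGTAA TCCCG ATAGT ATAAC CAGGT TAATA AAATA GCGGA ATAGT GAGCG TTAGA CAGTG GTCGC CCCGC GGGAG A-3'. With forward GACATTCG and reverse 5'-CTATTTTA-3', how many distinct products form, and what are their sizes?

Two products: 64 bp, 49 bp

The forward primer GACATTCG matches the top strand at positions 113–120, 128–135.
The reverse primer's reverse complement is TAAAATAG, matching at positions 169–176.
Each forward site pairs with the reverse site to give a product ending at position 176: sizes 64, 49 bp.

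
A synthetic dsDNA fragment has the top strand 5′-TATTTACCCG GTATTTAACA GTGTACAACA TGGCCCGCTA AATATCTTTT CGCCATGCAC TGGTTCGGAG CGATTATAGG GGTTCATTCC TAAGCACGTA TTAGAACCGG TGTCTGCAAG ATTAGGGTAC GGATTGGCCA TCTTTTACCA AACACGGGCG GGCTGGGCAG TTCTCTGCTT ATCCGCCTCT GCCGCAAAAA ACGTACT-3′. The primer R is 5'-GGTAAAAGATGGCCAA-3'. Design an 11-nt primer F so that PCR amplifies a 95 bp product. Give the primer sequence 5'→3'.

The reverse primer's reverse complement TTGGCCATCTTTTACC matches the template at positions 134–149, so the product ends at position 149.
A 95 bp product then starts at position 149 − 95 + 1 = 55.
The forward primer is identical to the top strand there: ATGCACTGGTT.

5'-ATGCACTGGTT-3'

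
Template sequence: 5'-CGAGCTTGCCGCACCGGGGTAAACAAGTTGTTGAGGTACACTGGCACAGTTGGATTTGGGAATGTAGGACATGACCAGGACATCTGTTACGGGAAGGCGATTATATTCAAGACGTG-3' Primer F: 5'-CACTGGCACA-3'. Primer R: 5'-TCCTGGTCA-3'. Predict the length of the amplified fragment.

Scanning the template, CACTGGCACA occurs at positions 39–48; this primer anneals to the bottom strand there with its 3' end pointing downstream.
Reverse complement of the reverse primer: TGACCAGGA. This occurs on the top strand at positions 72–80.
The product runs from position 39 to position 80, so its length is 80 − 39 + 1 = 42 bp.

42 bp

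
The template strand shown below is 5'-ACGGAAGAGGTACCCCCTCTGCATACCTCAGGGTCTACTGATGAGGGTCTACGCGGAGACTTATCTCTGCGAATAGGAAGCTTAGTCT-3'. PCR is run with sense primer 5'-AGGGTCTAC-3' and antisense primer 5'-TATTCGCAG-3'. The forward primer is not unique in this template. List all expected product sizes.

46 bp, 32 bp

The forward primer AGGGTCTAC matches the top strand at positions 30–38, 44–52.
The reverse primer's reverse complement is CTGCGAATA, matching at positions 67–75.
Each forward site pairs with the reverse site to give a product ending at position 75: sizes 46, 32 bp.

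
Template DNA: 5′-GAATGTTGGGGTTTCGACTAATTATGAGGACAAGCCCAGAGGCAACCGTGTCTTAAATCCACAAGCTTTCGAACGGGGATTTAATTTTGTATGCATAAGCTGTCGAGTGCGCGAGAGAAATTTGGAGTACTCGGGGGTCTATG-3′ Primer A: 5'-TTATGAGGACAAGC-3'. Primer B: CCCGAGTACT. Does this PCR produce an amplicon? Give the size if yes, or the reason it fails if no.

Primer A (TTATGAGGACAAGC) matches the top strand at positions 22–35; it acts as a forward primer.
Primer B's reverse complement is AGTACTCGGG, matching the top strand at positions 126–135; it acts as a reverse primer.
The 3' ends face each other across positions 22–135, giving a 114 bp product.

Yes — a 114 bp product.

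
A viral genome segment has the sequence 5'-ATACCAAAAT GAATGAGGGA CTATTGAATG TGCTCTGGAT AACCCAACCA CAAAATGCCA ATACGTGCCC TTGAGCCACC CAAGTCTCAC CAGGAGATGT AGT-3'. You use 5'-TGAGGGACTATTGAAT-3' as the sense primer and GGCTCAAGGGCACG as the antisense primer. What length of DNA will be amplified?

64 bp

The forward primer matches the template at positions 14–29.
Taking the reverse complement of GGCTCAAGGGCACG gives CGTGCCCTTGAGCC, found at positions 64–77 on the template; the primer anneals here to the top strand with its 3' end pointing upstream.
Product length = (reverse-primer end) − (forward-primer start) + 1 = 77 − 14 + 1 = 64 bp.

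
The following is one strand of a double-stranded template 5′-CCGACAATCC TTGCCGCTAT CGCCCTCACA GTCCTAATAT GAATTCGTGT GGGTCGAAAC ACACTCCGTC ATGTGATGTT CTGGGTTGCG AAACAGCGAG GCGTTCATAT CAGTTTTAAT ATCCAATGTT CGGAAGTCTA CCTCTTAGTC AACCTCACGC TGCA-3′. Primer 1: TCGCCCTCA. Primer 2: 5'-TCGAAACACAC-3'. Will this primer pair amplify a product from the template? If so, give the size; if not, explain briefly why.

Primer 1 (TCGCCCTCA) matches the top strand at positions 20–28 (3' end points downstream).
Primer 2 (TCGAAACACAC) also matches the top strand directly, at positions 54–64 — its reverse complement GTGTGTTTCGA is not present.
Both primers anneal to the bottom strand with 3' ends pointing the same way, so neither can prime synthesis back toward the other.

No product — both primers anneal to the same strand and extend in the same direction.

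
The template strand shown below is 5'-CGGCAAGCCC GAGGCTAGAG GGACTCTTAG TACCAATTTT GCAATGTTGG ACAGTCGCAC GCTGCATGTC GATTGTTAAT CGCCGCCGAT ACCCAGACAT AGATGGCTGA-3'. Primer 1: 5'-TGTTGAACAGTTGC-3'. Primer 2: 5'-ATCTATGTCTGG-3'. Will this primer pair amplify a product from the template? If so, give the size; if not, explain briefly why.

Primer 1 (TGTTGAACAGTTGC) does not match the top strand, and its reverse complement GCAACTGTTCAACA does not match either.
With no annealing site for primer 1, no amplification occurs.

No product — primer 1 has no binding site in the template.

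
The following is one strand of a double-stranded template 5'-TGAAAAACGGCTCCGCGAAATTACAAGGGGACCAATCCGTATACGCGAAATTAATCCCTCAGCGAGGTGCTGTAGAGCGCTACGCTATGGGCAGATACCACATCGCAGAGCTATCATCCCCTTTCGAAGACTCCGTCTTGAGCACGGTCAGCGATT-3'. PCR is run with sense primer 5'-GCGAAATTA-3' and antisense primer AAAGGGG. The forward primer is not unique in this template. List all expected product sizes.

The forward primer GCGAAATTA matches the top strand at positions 15–23, 45–53.
The reverse primer's reverse complement is CCCCTTT, matching at positions 118–124.
Each forward site pairs with the reverse site to give a product ending at position 124: sizes 110, 80 bp.

110 bp, 80 bp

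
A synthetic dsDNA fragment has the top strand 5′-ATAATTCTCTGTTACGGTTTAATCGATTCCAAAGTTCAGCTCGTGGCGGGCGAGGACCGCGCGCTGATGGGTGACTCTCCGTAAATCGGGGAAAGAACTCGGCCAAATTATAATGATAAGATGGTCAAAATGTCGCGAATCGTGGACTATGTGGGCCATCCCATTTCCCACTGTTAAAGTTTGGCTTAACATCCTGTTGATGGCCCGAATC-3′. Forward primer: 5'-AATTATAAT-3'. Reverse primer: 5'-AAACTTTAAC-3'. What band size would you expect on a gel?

77 bp

The forward primer matches the template at positions 106–114.
Reverse complement of the reverse primer: GTTAAAGTTT. This occurs on the top strand at positions 173–182.
Amplicon spans positions 106–182: 77 bp.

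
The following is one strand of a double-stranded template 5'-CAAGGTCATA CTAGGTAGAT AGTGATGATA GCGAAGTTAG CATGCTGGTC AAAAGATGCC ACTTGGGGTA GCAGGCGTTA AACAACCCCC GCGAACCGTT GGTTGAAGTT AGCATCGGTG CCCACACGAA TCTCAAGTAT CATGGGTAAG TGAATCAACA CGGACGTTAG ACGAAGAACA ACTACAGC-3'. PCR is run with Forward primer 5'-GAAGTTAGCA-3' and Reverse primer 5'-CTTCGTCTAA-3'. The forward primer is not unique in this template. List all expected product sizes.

The forward primer GAAGTTAGCA matches the top strand at positions 33–42, 105–114.
The reverse primer's reverse complement is TTAGACGAAG, matching at positions 167–176.
Each forward site pairs with the reverse site to give a product ending at position 176: sizes 144, 72 bp.

144 bp, 72 bp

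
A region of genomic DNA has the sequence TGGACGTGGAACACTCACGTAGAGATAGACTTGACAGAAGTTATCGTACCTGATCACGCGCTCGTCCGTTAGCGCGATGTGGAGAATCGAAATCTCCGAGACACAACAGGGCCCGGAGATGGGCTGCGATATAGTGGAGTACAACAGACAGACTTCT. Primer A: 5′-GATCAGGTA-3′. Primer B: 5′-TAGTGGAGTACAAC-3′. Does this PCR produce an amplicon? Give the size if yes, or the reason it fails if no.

Primer A (GATCAGGTA) has reverse complement TACCTGATC, which matches the top strand at positions 47–55; primer A anneals to the top strand there with its 3' end pointing upstream toward position 47.
Primer B (TAGTGGAGTACAAC) matches the top strand directly at positions 132–145; it anneals to the bottom strand with its 3' end pointing downstream toward position 145.
The 3' ends diverge (primer A extends toward position 1, primer B toward position 157), so the primers never converge on a shared product.

No product — the primers' 3' ends point away from each other.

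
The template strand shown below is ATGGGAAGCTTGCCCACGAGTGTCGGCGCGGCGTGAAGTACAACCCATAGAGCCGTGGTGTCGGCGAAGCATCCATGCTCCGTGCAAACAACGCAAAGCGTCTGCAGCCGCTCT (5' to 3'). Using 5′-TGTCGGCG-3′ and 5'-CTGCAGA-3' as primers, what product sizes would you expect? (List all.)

The forward primer TGTCGGCG matches the top strand at positions 21–28, 59–66.
The reverse primer's reverse complement is TCTGCAG, matching at positions 101–107.
Each forward site pairs with the reverse site to give a product ending at position 107: sizes 87, 49 bp.

87 bp, 49 bp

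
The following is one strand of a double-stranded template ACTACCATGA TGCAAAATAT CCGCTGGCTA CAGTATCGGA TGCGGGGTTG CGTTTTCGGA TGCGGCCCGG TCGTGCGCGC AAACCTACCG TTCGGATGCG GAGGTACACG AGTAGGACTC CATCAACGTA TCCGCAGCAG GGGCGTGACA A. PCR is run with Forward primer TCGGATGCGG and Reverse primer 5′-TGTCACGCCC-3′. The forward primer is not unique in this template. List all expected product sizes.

The forward primer TCGGATGCGG matches the top strand at positions 36–45, 56–65, 92–101.
The reverse primer's reverse complement is GGGCGTGACA, matching at positions 141–150.
Each forward site pairs with the reverse site to give a product ending at position 150: sizes 115, 95, 59 bp.

115 bp, 95 bp, 59 bp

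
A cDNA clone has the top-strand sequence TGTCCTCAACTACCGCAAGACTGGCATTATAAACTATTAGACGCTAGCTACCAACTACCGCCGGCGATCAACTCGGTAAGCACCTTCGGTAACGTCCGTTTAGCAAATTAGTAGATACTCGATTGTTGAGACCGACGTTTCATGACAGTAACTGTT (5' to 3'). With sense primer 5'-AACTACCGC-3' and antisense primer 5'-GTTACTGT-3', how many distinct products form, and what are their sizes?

The forward primer AACTACCGC matches the top strand at positions 8–16, 53–61.
The reverse primer's reverse complement is ACAGTAAC, matching at positions 145–152.
Each forward site pairs with the reverse site to give a product ending at position 152: sizes 145, 100 bp.

Two products: 145 bp, 100 bp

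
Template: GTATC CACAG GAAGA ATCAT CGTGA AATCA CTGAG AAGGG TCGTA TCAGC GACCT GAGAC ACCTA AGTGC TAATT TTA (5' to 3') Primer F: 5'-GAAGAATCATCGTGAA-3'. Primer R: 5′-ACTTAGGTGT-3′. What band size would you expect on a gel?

Scanning the template, GAAGAATCATCGTGAA occurs at positions 11–26; this primer anneals to the bottom strand there with its 3' end pointing downstream.
The reverse primer's reverse complement is ACACCTAAGT, which matches the template at positions 59–68.
The product runs from position 11 to position 68, so its length is 68 − 11 + 1 = 58 bp.

58 bp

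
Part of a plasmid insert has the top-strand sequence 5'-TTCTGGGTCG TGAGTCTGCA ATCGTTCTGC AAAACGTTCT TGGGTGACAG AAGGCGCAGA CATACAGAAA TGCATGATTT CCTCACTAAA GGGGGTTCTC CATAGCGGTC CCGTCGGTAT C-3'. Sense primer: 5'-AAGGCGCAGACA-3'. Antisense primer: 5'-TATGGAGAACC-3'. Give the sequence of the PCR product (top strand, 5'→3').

5'-AAGGCGCAGACATACAGAAATGCATGATTTCCTCACTAAAGGGGGTTCTCCATA-3'

The forward primer matches the template at positions 51–62.
Taking the reverse complement of TATGGAGAACC gives GGTTCTCCATA, found at positions 94–104 on the template; the primer anneals here to the top strand with its 3' end pointing upstream.
The product is the template from position 51 through 104 (54 bp).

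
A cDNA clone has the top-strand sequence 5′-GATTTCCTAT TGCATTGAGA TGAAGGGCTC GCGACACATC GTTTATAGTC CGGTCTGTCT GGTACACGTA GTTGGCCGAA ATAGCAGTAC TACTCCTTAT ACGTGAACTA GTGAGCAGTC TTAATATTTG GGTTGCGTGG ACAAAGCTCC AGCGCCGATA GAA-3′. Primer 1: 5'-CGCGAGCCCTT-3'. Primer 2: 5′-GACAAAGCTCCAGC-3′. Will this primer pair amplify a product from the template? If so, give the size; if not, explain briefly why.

No product — the primers' 3' ends point away from each other.

Primer 1 (CGCGAGCCCTT) has reverse complement AAGGGCTCGCG, which matches the top strand at positions 23–33; primer 1 anneals to the top strand there with its 3' end pointing upstream toward position 23.
Primer 2 (GACAAAGCTCCAGC) matches the top strand directly at positions 140–153; it anneals to the bottom strand with its 3' end pointing downstream toward position 153.
The 3' ends diverge (primer 1 extends toward position 1, primer 2 toward position 163), so the primers never converge on a shared product.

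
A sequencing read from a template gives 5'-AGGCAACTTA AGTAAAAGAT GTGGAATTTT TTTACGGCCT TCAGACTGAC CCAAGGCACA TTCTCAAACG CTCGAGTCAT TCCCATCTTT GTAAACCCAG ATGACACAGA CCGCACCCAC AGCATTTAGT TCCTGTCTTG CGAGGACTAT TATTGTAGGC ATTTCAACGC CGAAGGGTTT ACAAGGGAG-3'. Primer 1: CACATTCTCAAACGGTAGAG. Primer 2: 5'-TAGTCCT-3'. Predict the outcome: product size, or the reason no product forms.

No product — primer 1 has no binding site in the template.

Primer 1 (CACATTCTCAAACGGTAGAG) does not match the top strand, and its reverse complement CTCTACCGTTTGAGAATGTG does not match either.
With no annealing site for primer 1, no amplification occurs.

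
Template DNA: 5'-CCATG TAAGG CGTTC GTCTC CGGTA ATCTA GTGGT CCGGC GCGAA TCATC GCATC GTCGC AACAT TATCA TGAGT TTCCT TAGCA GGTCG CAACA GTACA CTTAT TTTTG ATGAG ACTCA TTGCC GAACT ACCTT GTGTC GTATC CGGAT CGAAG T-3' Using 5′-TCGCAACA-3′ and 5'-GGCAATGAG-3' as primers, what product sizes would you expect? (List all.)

The forward primer TCGCAACA matches the top strand at positions 57–64, 88–95.
The reverse primer's reverse complement is CTCATTGCC, matching at positions 117–125.
Each forward site pairs with the reverse site to give a product ending at position 125: sizes 69, 38 bp.

69 bp, 38 bp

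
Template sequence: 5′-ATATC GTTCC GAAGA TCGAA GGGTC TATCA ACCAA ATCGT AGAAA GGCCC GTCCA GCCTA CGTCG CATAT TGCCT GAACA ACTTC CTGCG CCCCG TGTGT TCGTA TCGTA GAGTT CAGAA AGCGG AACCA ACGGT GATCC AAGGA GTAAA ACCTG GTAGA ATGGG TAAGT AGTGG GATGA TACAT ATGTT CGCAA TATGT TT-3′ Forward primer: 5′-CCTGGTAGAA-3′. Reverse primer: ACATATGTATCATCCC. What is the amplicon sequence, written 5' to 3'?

Forward primer CCTGGTAGAA is found on the top strand at positions 152–161.
The reverse primer's reverse complement is GGGATGATACATATGT, which matches the template at positions 174–189.
The product is the template from position 152 through 189 (38 bp).

5'-CCTGGTAGAATGGGTAAGTAGTGGGATGATACATATGT-3'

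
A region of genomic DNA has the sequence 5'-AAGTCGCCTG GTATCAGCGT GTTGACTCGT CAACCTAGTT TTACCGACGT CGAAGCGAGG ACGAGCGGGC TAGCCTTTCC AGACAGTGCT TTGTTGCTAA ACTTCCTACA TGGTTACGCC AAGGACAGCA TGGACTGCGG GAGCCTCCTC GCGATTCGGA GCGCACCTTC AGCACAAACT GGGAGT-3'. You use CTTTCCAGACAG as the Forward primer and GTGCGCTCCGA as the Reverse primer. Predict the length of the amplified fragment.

92 bp

Scanning the template, CTTTCCAGACAG occurs at positions 75–86; this primer anneals to the bottom strand there with its 3' end pointing downstream.
Reverse complement of the reverse primer: TCGGAGCGCAC. This occurs on the top strand at positions 156–166.
Product length = (reverse-primer end) − (forward-primer start) + 1 = 166 − 75 + 1 = 92 bp.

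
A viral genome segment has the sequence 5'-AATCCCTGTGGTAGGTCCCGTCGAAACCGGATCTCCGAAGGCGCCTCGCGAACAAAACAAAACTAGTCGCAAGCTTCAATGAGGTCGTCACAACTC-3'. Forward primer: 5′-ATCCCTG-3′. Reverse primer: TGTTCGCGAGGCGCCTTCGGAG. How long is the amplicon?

The forward primer matches the template at positions 2–8.
Taking the reverse complement of TGTTCGCGAGGCGCCTTCGGAG gives CTCCGAAGGCGCCTCGCGAACA, found at positions 33–54 on the template; the primer anneals here to the top strand with its 3' end pointing upstream.
Product length = (reverse-primer end) − (forward-primer start) + 1 = 54 − 2 + 1 = 53 bp.

53 bp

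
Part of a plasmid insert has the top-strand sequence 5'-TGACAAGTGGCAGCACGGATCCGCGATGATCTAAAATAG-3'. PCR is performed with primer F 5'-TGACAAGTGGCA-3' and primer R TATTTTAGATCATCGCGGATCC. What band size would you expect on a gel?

38 bp

The forward primer matches the template at positions 1–12.
The reverse primer's reverse complement is GGATCCGCGATGATCTAAAATA, which matches the template at positions 17–38.
The product runs from position 1 to position 38, so its length is 38 − 1 + 1 = 38 bp.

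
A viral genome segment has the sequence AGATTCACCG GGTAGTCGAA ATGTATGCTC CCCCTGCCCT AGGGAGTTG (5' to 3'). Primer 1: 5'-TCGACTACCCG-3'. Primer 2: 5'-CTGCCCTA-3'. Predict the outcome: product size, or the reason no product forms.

No product — the primers' 3' ends point away from each other.

Primer 1 (TCGACTACCCG) has reverse complement CGGGTAGTCGA, which matches the top strand at positions 9–19; primer 1 anneals to the top strand there with its 3' end pointing upstream toward position 9.
Primer 2 (CTGCCCTA) matches the top strand directly at positions 34–41; it anneals to the bottom strand with its 3' end pointing downstream toward position 41.
The 3' ends diverge (primer 1 extends toward position 1, primer 2 toward position 49), so the primers never converge on a shared product.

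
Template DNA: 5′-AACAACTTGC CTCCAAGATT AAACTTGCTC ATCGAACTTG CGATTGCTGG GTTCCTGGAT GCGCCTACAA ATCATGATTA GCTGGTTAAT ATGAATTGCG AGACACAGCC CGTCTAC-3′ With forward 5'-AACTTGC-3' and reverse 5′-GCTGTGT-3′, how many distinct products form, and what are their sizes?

The forward primer AACTTGC matches the top strand at positions 4–10, 22–28, 35–41.
The reverse primer's reverse complement is ACACAGC, matching at positions 103–109.
Each forward site pairs with the reverse site to give a product ending at position 109: sizes 106, 88, 75 bp.

Three products: 106 bp, 88 bp, 75 bp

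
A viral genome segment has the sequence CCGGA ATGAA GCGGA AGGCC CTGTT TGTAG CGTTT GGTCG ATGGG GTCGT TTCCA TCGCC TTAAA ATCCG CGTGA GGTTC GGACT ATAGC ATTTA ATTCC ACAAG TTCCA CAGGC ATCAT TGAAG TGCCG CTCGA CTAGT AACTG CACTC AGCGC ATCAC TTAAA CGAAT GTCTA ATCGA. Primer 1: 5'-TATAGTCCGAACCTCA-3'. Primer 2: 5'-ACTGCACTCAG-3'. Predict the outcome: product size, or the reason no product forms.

Primer 1 (TATAGTCCGAACCTCA) has reverse complement TGAGGTTCGGACTATA, which matches the top strand at positions 73–88; primer 1 anneals to the top strand there with its 3' end pointing upstream toward position 73.
Primer 2 (ACTGCACTCAG) matches the top strand directly at positions 142–152; it anneals to the bottom strand with its 3' end pointing downstream toward position 152.
The 3' ends diverge (primer 1 extends toward position 1, primer 2 toward position 180), so the primers never converge on a shared product.

No product — the primers' 3' ends point away from each other.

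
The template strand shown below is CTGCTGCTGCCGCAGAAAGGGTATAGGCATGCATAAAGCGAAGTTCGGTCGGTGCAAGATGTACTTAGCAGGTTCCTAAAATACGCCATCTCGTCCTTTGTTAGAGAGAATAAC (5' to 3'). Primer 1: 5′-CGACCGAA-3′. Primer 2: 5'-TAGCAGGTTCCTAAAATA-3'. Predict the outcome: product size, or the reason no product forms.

No product — the primers' 3' ends point away from each other.

Primer 1 (CGACCGAA) has reverse complement TTCGGTCG, which matches the top strand at positions 44–51; primer 1 anneals to the top strand there with its 3' end pointing upstream toward position 44.
Primer 2 (TAGCAGGTTCCTAAAATA) matches the top strand directly at positions 66–83; it anneals to the bottom strand with its 3' end pointing downstream toward position 83.
The 3' ends diverge (primer 1 extends toward position 1, primer 2 toward position 114), so the primers never converge on a shared product.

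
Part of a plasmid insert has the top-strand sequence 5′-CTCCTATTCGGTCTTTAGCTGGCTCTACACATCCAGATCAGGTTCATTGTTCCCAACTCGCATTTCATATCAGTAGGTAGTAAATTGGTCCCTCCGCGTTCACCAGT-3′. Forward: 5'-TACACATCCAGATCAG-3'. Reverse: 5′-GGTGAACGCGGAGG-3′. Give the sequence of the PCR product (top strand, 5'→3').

5'-TACACATCCAGATCAGGTTCATTGTTCCCAACTCGCATTTCATATCAGTAGGTAGTAAATTGGTCCCTCCGCGTTCACC-3'

Forward primer TACACATCCAGATCAG is found on the top strand at positions 26–41.
The reverse primer's reverse complement is CCTCCGCGTTCACC, which matches the template at positions 91–104.
The product is the template from position 26 through 104 (79 bp).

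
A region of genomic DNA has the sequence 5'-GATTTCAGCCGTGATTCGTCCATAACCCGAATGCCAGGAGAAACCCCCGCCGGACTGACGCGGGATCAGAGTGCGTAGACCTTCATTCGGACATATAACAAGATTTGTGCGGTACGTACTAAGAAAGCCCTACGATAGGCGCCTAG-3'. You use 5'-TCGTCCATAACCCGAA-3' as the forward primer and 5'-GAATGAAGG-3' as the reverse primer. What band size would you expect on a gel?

The forward primer matches the template at positions 16–31.
The reverse primer's reverse complement is CCTTCATTC, which matches the template at positions 80–88.
Product length = (reverse-primer end) − (forward-primer start) + 1 = 88 − 16 + 1 = 73 bp.

73 bp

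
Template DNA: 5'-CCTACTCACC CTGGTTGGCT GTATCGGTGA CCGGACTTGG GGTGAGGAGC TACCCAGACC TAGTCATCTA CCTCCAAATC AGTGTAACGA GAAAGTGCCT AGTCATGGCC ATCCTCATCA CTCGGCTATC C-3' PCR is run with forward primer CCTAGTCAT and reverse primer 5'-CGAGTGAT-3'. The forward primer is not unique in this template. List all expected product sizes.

The forward primer CCTAGTCAT matches the top strand at positions 59–67, 98–106.
The reverse primer's reverse complement is ATCACTCG, matching at positions 117–124.
Each forward site pairs with the reverse site to give a product ending at position 124: sizes 66, 27 bp.

66 bp, 27 bp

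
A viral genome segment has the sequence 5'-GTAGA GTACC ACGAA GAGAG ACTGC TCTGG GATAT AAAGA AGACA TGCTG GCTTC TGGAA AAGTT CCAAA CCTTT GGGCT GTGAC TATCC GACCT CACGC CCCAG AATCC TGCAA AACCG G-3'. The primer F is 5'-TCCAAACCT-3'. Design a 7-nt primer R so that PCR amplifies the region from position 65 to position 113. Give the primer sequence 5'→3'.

The product's 3' end on the top strand is position 113.
The reverse primer anneals to the top strand over positions 107–113, i.e. to ATCCTGC.
Its sequence written 5'→3' is the reverse complement: GCAGGAT.

5'-GCAGGAT-3'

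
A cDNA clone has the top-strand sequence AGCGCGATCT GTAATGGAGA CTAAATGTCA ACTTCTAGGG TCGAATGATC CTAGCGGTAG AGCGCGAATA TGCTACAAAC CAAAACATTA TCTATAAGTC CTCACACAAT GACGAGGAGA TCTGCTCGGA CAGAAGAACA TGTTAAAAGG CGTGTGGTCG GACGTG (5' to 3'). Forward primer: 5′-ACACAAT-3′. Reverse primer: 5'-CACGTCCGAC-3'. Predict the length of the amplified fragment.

63 bp

The forward primer matches the template at positions 104–110.
Taking the reverse complement of CACGTCCGAC gives GTCGGACGTG, found at positions 157–166 on the template; the primer anneals here to the top strand with its 3' end pointing upstream.
Product length = (reverse-primer end) − (forward-primer start) + 1 = 166 − 104 + 1 = 63 bp.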